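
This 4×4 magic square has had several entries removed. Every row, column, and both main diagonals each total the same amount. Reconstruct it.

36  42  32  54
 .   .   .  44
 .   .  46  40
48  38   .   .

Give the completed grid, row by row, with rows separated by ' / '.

Row 1 is already complete: 36 + 42 + 32 + 54 = 164, so that is the magic constant.
The remaining cell in column 4 is (4,4) = 164 − 138 = 26.
The remaining cell in main diagonal is (2,2) = 164 − 108 = 56.
The remaining cell in row 4 is (4,3) = 164 − 112 = 52.
The remaining cell in column 2 is (3,2) = 164 − 136 = 28.
Column 3 needs 164; the known cells sum to 130, so (2,3) = 34.
From row 2, 164 − (56 + 34 + 44) gives (2,1) = 30.
From row 3, 164 − (28 + 46 + 40) gives (3,1) = 50.

36 42 32 54 / 30 56 34 44 / 50 28 46 40 / 48 38 52 26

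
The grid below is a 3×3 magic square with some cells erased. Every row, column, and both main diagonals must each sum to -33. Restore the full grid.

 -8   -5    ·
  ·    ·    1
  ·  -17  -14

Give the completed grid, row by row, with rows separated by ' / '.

Row 1 needs -33; the known cells sum to -13, so (1,3) = -20.
The remaining cell in row 3 is (3,1) = -33 − (-31) = -2.
Column 1: -8 + (-2) + ? = -33, so (2,1) = -23.
Column 2: -5 + (-17) + ? = -33, so (2,2) = -11.

-8 -5 -20 / -23 -11 1 / -2 -17 -14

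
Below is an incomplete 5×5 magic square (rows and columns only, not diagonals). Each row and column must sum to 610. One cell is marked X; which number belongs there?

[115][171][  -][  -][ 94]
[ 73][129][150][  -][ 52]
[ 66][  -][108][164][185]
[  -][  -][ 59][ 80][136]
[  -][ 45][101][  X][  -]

122

Row 2: 73 + 129 + 150 + 52 + ? = 610, so (2,4) = 206.
Row 3 needs 610; the known cells sum to 523, so (3,2) = 87.
Column 2: 171 + 129 + 87 + 45 + ? = 610, so (4,2) = 178.
Column 3 must total 610; the given cells sum to 418, so (1,3) = 192.
Column 5 needs 610; the known cells sum to 467, so (5,5) = 143.
Using row 1: 115 + 171 + 192 + 94 + ? → (1,4) = 610 − 572 = 38.
Using row 4: 178 + 59 + 80 + 136 + ? → (4,1) = 610 − 453 = 157.
From column 1, 610 − (115 + 73 + 66 + 157) gives (5,1) = 199.
Using column 4: 38 + 206 + 164 + 80 + ? → (5,4) = 610 − 488 = 122.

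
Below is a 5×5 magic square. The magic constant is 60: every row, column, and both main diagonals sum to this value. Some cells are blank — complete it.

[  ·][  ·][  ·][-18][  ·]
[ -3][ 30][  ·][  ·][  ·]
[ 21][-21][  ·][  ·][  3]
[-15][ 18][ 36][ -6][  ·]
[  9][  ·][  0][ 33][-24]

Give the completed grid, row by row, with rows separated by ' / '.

48 -9 24 -18 15 / -3 30 -12 6 39 / 21 -21 12 45 3 / -15 18 36 -6 27 / 9 42 0 33 -24

Using row 4: -15 + 18 + 36 + (-6) + ? → (4,5) = 60 − 33 = 27.
Row 5 needs 60; the known cells sum to 18, so (5,2) = 42.
Column 1: -3 + 21 + (-15) + 9 + ? = 60, so (1,1) = 48.
Column 2: 30 + (-21) + 18 + 42 + ? = 60, so (1,2) = -9.
From main diagonal, 60 − (48 + 30 + (-6) + (-24)) gives (3,3) = 12.
Row 3: 21 + (-21) + 12 + 3 + ? = 60, so (3,4) = 45.
Column 4 needs 60; the known cells sum to 54, so (2,4) = 6.
From anti-diagonal, 60 − (6 + 12 + 18 + 9) gives (1,5) = 15.
Using row 1: 48 + (-9) + (-18) + 15 + ? → (1,3) = 60 − 36 = 24.
Using column 3: 24 + 12 + 36 + 0 + ? → (2,3) = 60 − 72 = -12.
The remaining cell in column 5 is (2,5) = 60 − 21 = 39.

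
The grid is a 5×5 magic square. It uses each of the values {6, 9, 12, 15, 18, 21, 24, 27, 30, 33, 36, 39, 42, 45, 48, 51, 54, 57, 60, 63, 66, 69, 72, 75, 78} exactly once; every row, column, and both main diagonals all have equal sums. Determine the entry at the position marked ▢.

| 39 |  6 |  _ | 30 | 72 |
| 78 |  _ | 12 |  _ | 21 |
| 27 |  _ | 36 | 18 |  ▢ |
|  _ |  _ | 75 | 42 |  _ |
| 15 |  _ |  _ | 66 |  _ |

60

The 25 entries sum to 1050, so each line sums to 1050/5 = 210.
Row 1 needs 210; the known cells sum to 147, so (1,3) = 63.
Column 1 must total 210; the given cells sum to 159, so (4,1) = 51.
The remaining cell in column 3 is (5,3) = 210 − 186 = 24.
Column 4 must total 210; the given cells sum to 156, so (2,4) = 54.
The remaining cell in anti-diagonal is (4,2) = 210 − 177 = 33.
Row 2: 78 + 12 + 54 + 21 + ? = 210, so (2,2) = 45.
Row 4: 51 + 33 + 75 + 42 + ? = 210, so (4,5) = 9.
The remaining cell in main diagonal is (5,5) = 210 − 162 = 48.
The remaining cell in row 5 is (5,2) = 210 − 153 = 57.
Column 2 needs 210; the known cells sum to 141, so (3,2) = 69.
Using column 5: 72 + 21 + 9 + 48 + ? → (3,5) = 210 − 150 = 60.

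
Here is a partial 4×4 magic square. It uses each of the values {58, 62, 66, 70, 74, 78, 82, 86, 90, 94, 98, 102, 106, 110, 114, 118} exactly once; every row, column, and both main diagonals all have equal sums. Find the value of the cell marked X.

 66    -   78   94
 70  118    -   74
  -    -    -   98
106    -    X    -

102

The 16 entries sum to 1408, so each line sums to 1408/4 = 352.
The remaining cell in row 1 is (1,2) = 352 − 238 = 114.
Row 2 must total 352; the given cells sum to 262, so (2,3) = 90.
Column 1 must total 352; the given cells sum to 242, so (3,1) = 110.
From column 4, 352 − (94 + 74 + 98) gives (4,4) = 86.
Main diagonal must total 352; the given cells sum to 270, so (3,3) = 82.
Using anti-diagonal: 94 + 90 + 106 + ? → (3,2) = 352 − 290 = 62.
Column 2 needs 352; the known cells sum to 294, so (4,2) = 58.
Column 3 must total 352; the given cells sum to 250, so (4,3) = 102.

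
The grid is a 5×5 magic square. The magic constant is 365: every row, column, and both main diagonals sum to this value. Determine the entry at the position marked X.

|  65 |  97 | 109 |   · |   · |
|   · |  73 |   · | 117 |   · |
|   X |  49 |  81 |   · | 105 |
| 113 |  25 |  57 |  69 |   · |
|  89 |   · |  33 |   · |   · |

37

Row 4 must total 365; the given cells sum to 264, so (4,5) = 101.
Column 2: 97 + 73 + 49 + 25 + ? = 365, so (5,2) = 121.
Column 3 needs 365; the known cells sum to 280, so (2,3) = 85.
The remaining cell in main diagonal is (5,5) = 365 − 288 = 77.
Anti-diagonal must total 365; the given cells sum to 312, so (1,5) = 53.
The remaining cell in row 1 is (1,4) = 365 − 324 = 41.
Row 5 must total 365; the given cells sum to 320, so (5,4) = 45.
Column 4 needs 365; the known cells sum to 272, so (3,4) = 93.
The remaining cell in column 5 is (2,5) = 365 − 336 = 29.
Row 2 needs 365; the known cells sum to 304, so (2,1) = 61.
From row 3, 365 − (49 + 81 + 93 + 105) gives (3,1) = 37.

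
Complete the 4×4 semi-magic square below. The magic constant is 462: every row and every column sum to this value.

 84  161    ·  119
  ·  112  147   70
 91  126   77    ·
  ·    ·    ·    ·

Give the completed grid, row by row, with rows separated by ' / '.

From row 1, 462 − (84 + 161 + 119) gives (1,3) = 98.
Row 2: 112 + 147 + 70 + ? = 462, so (2,1) = 133.
From row 3, 462 − (91 + 126 + 77) gives (3,4) = 168.
Using column 1: 84 + 133 + 91 + ? → (4,1) = 462 − 308 = 154.
The remaining cell in column 2 is (4,2) = 462 − 399 = 63.
Column 3 must total 462; the given cells sum to 322, so (4,3) = 140.
The remaining cell in column 4 is (4,4) = 462 − 357 = 105.

84 161 98 119 / 133 112 147 70 / 91 126 77 168 / 154 63 140 105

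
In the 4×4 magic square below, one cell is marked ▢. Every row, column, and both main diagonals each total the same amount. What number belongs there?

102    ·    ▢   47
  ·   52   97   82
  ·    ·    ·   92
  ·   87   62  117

Column 4 is complete and sums to 338; that is the magic constant.
Row 2 needs 338; the known cells sum to 231, so (2,1) = 107.
The remaining cell in row 4 is (4,1) = 338 − 266 = 72.
Column 1 needs 338; the known cells sum to 281, so (3,1) = 57.
From main diagonal, 338 − (102 + 52 + 117) gives (3,3) = 67.
Anti-diagonal: 47 + 97 + 72 + ? = 338, so (3,2) = 122.
Column 2 must total 338; the given cells sum to 261, so (1,2) = 77.
Column 3 needs 338; the known cells sum to 226, so (1,3) = 112.

112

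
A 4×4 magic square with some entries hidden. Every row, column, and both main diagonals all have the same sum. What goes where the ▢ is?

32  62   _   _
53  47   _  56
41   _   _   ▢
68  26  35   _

44

Column 1 is complete and sums to 194; that is the magic constant.
Row 2 must total 194; the given cells sum to 156, so (2,3) = 38.
Row 4 must total 194; the given cells sum to 129, so (4,4) = 65.
Column 2 needs 194; the known cells sum to 135, so (3,2) = 59.
Main diagonal: 32 + 47 + 65 + ? = 194, so (3,3) = 50.
From anti-diagonal, 194 − (38 + 59 + 68) gives (1,4) = 29.
Row 1 needs 194; the known cells sum to 123, so (1,3) = 71.
Row 3 needs 194; the known cells sum to 150, so (3,4) = 44.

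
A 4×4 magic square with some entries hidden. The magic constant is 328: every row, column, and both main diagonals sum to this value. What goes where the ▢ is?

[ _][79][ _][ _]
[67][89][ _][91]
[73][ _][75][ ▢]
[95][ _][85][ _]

Row 2: 67 + 89 + 91 + ? = 328, so (2,3) = 81.
The remaining cell in column 1 is (1,1) = 328 − 235 = 93.
Using column 3: 81 + 75 + 85 + ? → (1,3) = 328 − 241 = 87.
Main diagonal needs 328; the known cells sum to 257, so (4,4) = 71.
The remaining cell in row 1 is (1,4) = 328 − 259 = 69.
Using row 4: 95 + 85 + 71 + ? → (4,2) = 328 − 251 = 77.
Column 2 must total 328; the given cells sum to 245, so (3,2) = 83.
Using column 4: 69 + 91 + 71 + ? → (3,4) = 328 − 231 = 97.

97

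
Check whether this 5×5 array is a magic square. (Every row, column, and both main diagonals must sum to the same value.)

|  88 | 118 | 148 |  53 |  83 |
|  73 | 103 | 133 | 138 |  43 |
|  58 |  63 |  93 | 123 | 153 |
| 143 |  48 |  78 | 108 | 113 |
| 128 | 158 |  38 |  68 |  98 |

Yes

Row 1: 88 + 118 + 148 + 53 + 83 = 490.
Row 2: 73 + 103 + 133 + 138 + 43 = 490.
Row 3: 58 + 63 + 93 + 123 + 153 = 490.
Row 4: 143 + 48 + 78 + 108 + 113 = 490.
Row 5: 128 + 158 + 38 + 68 + 98 = 490.
Column 1: 88 + 73 + 58 + 143 + 128 = 490.
Column 2: 118 + 103 + 63 + 48 + 158 = 490.
Column 3: 148 + 133 + 93 + 78 + 38 = 490.
Column 4: 53 + 138 + 123 + 108 + 68 = 490.
Column 5: 83 + 43 + 153 + 113 + 98 = 490.
Main diagonal: 88 + 103 + 93 + 108 + 98 = 490.
Anti-diagonal: 83 + 138 + 93 + 48 + 128 = 490.
All lines sum to 490.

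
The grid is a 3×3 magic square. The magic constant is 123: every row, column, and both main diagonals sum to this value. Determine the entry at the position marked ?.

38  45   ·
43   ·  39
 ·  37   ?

From row 1, 123 − (38 + 45) gives (1,3) = 40.
Using row 2: 43 + 39 + ? → (2,2) = 123 − 82 = 41.
Column 1 needs 123; the known cells sum to 81, so (3,1) = 42.
Using column 3: 40 + 39 + ? → (3,3) = 123 − 79 = 44.

44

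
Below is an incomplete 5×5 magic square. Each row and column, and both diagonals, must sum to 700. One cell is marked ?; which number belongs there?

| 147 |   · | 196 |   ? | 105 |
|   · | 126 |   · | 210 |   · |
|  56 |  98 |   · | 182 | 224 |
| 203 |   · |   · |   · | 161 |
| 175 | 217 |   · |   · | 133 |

Row 3: 56 + 98 + 182 + 224 + ? = 700, so (3,3) = 140.
Column 1 needs 700; the known cells sum to 581, so (2,1) = 119.
Column 5 needs 700; the known cells sum to 623, so (2,5) = 77.
Using main diagonal: 147 + 126 + 140 + 133 + ? → (4,4) = 700 − 546 = 154.
Anti-diagonal needs 700; the known cells sum to 630, so (4,2) = 70.
From row 2, 700 − (119 + 126 + 210 + 77) gives (2,3) = 168.
Row 4 needs 700; the known cells sum to 588, so (4,3) = 112.
Column 2 must total 700; the given cells sum to 511, so (1,2) = 189.
From column 3, 700 − (196 + 168 + 140 + 112) gives (5,3) = 84.
Row 1: 147 + 189 + 196 + 105 + ? = 700, so (1,4) = 63.

63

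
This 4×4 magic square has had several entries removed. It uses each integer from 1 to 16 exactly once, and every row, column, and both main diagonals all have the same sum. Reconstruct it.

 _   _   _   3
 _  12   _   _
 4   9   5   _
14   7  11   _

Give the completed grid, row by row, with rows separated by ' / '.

The entries are 1 through 16, which sum to 136, so each line sums to 136/4 = 34.
Row 3: 4 + 9 + 5 + ? = 34, so (3,4) = 16.
Row 4 needs 34; the known cells sum to 32, so (4,4) = 2.
The remaining cell in column 2 is (1,2) = 34 − 28 = 6.
Using column 4: 3 + 16 + 2 + ? → (2,4) = 34 − 21 = 13.
Main diagonal needs 34; the known cells sum to 19, so (1,1) = 15.
Using anti-diagonal: 3 + 9 + 14 + ? → (2,3) = 34 − 26 = 8.
Using row 1: 15 + 6 + 3 + ? → (1,3) = 34 − 24 = 10.
Row 2: 12 + 8 + 13 + ? = 34, so (2,1) = 1.

15 6 10 3 / 1 12 8 13 / 4 9 5 16 / 14 7 11 2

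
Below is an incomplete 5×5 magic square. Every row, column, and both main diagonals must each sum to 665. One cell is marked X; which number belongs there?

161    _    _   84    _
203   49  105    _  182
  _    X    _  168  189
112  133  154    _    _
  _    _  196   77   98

91

Row 2: 203 + 49 + 105 + 182 + ? = 665, so (2,4) = 126.
Using column 4: 84 + 126 + 168 + 77 + ? → (4,4) = 665 − 455 = 210.
Using main diagonal: 161 + 49 + 210 + 98 + ? → (3,3) = 665 − 518 = 147.
Row 4 needs 665; the known cells sum to 609, so (4,5) = 56.
The remaining cell in column 3 is (1,3) = 665 − 602 = 63.
Using column 5: 182 + 189 + 56 + 98 + ? → (1,5) = 665 − 525 = 140.
Anti-diagonal needs 665; the known cells sum to 546, so (5,1) = 119.
The remaining cell in row 1 is (1,2) = 665 − 448 = 217.
Using row 5: 119 + 196 + 77 + 98 + ? → (5,2) = 665 − 490 = 175.
The remaining cell in column 1 is (3,1) = 665 − 595 = 70.
Column 2: 217 + 49 + 133 + 175 + ? = 665, so (3,2) = 91.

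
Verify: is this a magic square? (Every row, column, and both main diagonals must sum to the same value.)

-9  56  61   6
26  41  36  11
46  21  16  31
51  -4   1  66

Yes

Row 1: -9 + 56 + 61 + 6 = 114.
Row 2: 26 + 41 + 36 + 11 = 114.
Row 3: 46 + 21 + 16 + 31 = 114.
Row 4: 51 + (-4) + 1 + 66 = 114.
Column 1: -9 + 26 + 46 + 51 = 114.
Column 2: 56 + 41 + 21 + (-4) = 114.
Column 3: 61 + 36 + 16 + 1 = 114.
Column 4: 6 + 11 + 31 + 66 = 114.
Main diagonal: -9 + 41 + 16 + 66 = 114.
Anti-diagonal: 6 + 36 + 21 + 51 = 114.
All lines sum to 114.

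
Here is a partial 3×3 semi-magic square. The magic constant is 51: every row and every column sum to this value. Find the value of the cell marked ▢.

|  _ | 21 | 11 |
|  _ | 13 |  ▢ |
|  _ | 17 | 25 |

15

Row 1 needs 51; the known cells sum to 32, so (1,1) = 19.
Row 3: 17 + 25 + ? = 51, so (3,1) = 9.
From column 1, 51 − (19 + 9) gives (2,1) = 23.
Column 3 must total 51; the given cells sum to 36, so (2,3) = 15.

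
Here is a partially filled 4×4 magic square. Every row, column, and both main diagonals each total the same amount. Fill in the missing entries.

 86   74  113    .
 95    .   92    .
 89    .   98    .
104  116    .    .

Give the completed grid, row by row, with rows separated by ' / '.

86 74 113 101 / 95 107 92 80 / 89 77 98 110 / 104 116 71 83

Column 1 is already complete: 86 + 95 + 89 + 104 = 374, so that is the magic constant.
Row 1: 86 + 74 + 113 + ? = 374, so (1,4) = 101.
Column 3 needs 374; the known cells sum to 303, so (4,3) = 71.
Using anti-diagonal: 101 + 92 + 104 + ? → (3,2) = 374 − 297 = 77.
The remaining cell in row 3 is (3,4) = 374 − 264 = 110.
Using row 4: 104 + 116 + 71 + ? → (4,4) = 374 − 291 = 83.
From column 2, 374 − (74 + 77 + 116) gives (2,2) = 107.
Column 4: 101 + 110 + 83 + ? = 374, so (2,4) = 80.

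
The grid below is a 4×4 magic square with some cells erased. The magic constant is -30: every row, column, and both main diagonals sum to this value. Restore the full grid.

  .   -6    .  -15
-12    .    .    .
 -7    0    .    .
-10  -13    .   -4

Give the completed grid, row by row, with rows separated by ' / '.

-1 -6 -8 -15 / -12 -11 -5 -2 / -7 0 -14 -9 / -10 -13 -3 -4

Row 4: -10 + (-13) + (-4) + ? = -30, so (4,3) = -3.
The remaining cell in column 1 is (1,1) = -30 − (-29) = -1.
Column 2 must total -30; the given cells sum to -19, so (2,2) = -11.
From main diagonal, -30 − (-1 + (-11) + (-4)) gives (3,3) = -14.
From anti-diagonal, -30 − (-15 + 0 + (-10)) gives (2,3) = -5.
Row 1 needs -30; the known cells sum to -22, so (1,3) = -8.
Row 2 must total -30; the given cells sum to -28, so (2,4) = -2.
From row 3, -30 − (-7 + 0 + (-14)) gives (3,4) = -9.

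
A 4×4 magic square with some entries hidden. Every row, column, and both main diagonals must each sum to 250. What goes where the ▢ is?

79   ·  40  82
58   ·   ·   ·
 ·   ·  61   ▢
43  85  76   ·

Row 1 needs 250; the known cells sum to 201, so (1,2) = 49.
From row 4, 250 − (43 + 85 + 76) gives (4,4) = 46.
Column 1: 79 + 58 + 43 + ? = 250, so (3,1) = 70.
The remaining cell in column 3 is (2,3) = 250 − 177 = 73.
Main diagonal: 79 + 61 + 46 + ? = 250, so (2,2) = 64.
Anti-diagonal needs 250; the known cells sum to 198, so (3,2) = 52.
Using row 2: 58 + 64 + 73 + ? → (2,4) = 250 − 195 = 55.
From row 3, 250 − (70 + 52 + 61) gives (3,4) = 67.

67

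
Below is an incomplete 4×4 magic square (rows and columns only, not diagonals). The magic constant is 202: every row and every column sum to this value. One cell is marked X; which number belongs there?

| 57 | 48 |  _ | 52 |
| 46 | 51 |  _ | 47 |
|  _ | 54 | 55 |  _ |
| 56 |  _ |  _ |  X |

53

The remaining cell in row 1 is (1,3) = 202 − 157 = 45.
Row 2 must total 202; the given cells sum to 144, so (2,3) = 58.
Column 1: 57 + 46 + 56 + ? = 202, so (3,1) = 43.
Column 2 must total 202; the given cells sum to 153, so (4,2) = 49.
Column 3 needs 202; the known cells sum to 158, so (4,3) = 44.
Using row 3: 43 + 54 + 55 + ? → (3,4) = 202 − 152 = 50.
Row 4: 56 + 49 + 44 + ? = 202, so (4,4) = 53.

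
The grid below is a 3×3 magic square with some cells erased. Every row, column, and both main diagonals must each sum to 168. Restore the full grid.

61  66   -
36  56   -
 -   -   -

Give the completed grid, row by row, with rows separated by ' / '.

61 66 41 / 36 56 76 / 71 46 51

Row 1 must total 168; the given cells sum to 127, so (1,3) = 41.
The remaining cell in row 2 is (2,3) = 168 − 92 = 76.
Column 1 must total 168; the given cells sum to 97, so (3,1) = 71.
From column 2, 168 − (66 + 56) gives (3,2) = 46.
Using column 3: 41 + 76 + ? → (3,3) = 168 − 117 = 51.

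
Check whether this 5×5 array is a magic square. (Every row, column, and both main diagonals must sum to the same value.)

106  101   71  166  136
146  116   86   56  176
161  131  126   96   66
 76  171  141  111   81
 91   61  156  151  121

Row 1: 106 + 101 + 71 + 166 + 136 = 580.
Row 2: 146 + 116 + 86 + 56 + 176 = 580.
Row 3: 161 + 131 + 126 + 96 + 66 = 580.
Row 4: 76 + 171 + 141 + 111 + 81 = 580.
Row 5: 91 + 61 + 156 + 151 + 121 = 580.
Column 1: 106 + 146 + 161 + 76 + 91 = 580.
Column 2: 101 + 116 + 131 + 171 + 61 = 580.
Column 3: 71 + 86 + 126 + 141 + 156 = 580.
Column 4: 166 + 56 + 96 + 111 + 151 = 580.
Column 5: 136 + 176 + 66 + 81 + 121 = 580.
Main diagonal: 106 + 116 + 126 + 111 + 121 = 580.
Anti-diagonal: 136 + 56 + 126 + 171 + 91 = 580.
All lines sum to 580.

Yes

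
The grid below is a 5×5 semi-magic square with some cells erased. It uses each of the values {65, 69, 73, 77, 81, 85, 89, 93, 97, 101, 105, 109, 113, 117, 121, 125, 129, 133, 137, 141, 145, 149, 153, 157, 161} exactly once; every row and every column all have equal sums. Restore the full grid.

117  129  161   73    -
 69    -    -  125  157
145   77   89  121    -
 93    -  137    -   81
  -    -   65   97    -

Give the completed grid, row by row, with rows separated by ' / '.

The 25 entries sum to 2825, so each line sums to 2825/5 = 565.
From row 1, 565 − (117 + 129 + 161 + 73) gives (1,5) = 85.
Row 3: 145 + 77 + 89 + 121 + ? = 565, so (3,5) = 133.
From column 1, 565 − (117 + 69 + 145 + 93) gives (5,1) = 141.
From column 3, 565 − (161 + 89 + 137 + 65) gives (2,3) = 113.
Column 4 needs 565; the known cells sum to 416, so (4,4) = 149.
Using column 5: 85 + 157 + 133 + 81 + ? → (5,5) = 565 − 456 = 109.
From row 2, 565 − (69 + 113 + 125 + 157) gives (2,2) = 101.
The remaining cell in row 4 is (4,2) = 565 − 460 = 105.
Row 5: 141 + 65 + 97 + 109 + ? = 565, so (5,2) = 153.

117 129 161 73 85 / 69 101 113 125 157 / 145 77 89 121 133 / 93 105 137 149 81 / 141 153 65 97 109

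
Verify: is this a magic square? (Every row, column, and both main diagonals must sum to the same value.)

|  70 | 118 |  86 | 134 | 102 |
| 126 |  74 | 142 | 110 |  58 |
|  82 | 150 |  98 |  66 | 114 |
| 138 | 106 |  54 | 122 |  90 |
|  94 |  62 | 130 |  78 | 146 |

Row 1: 70 + 118 + 86 + 134 + 102 = 510.
Row 2: 126 + 74 + 142 + 110 + 58 = 510.
Row 3: 82 + 150 + 98 + 66 + 114 = 510.
Row 4: 138 + 106 + 54 + 122 + 90 = 510.
Row 5: 94 + 62 + 130 + 78 + 146 = 510.
Column 1: 70 + 126 + 82 + 138 + 94 = 510.
Column 2: 118 + 74 + 150 + 106 + 62 = 510.
Column 3: 86 + 142 + 98 + 54 + 130 = 510.
Column 4: 134 + 110 + 66 + 122 + 78 = 510.
Column 5: 102 + 58 + 114 + 90 + 146 = 510.
Main diagonal: 70 + 74 + 98 + 122 + 146 = 510.
Anti-diagonal: 102 + 110 + 98 + 106 + 94 = 510.
All lines sum to 510.

Yes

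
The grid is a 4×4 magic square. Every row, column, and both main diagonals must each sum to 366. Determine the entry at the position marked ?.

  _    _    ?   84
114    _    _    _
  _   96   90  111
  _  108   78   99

From row 3, 366 − (96 + 90 + 111) gives (3,1) = 69.
Using row 4: 108 + 78 + 99 + ? → (4,1) = 366 − 285 = 81.
Column 1 must total 366; the given cells sum to 264, so (1,1) = 102.
Column 4 must total 366; the given cells sum to 294, so (2,4) = 72.
The remaining cell in main diagonal is (2,2) = 366 − 291 = 75.
Anti-diagonal: 84 + 96 + 81 + ? = 366, so (2,3) = 105.
From column 2, 366 − (75 + 96 + 108) gives (1,2) = 87.
The remaining cell in column 3 is (1,3) = 366 − 273 = 93.

93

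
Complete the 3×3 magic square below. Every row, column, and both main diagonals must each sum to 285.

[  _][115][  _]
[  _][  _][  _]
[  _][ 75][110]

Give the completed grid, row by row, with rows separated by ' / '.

80 115 90 / 105 95 85 / 100 75 110

Row 3 must total 285; the given cells sum to 185, so (3,1) = 100.
Column 2 needs 285; the known cells sum to 190, so (2,2) = 95.
Using main diagonal: 95 + 110 + ? → (1,1) = 285 − 205 = 80.
The remaining cell in anti-diagonal is (1,3) = 285 − 195 = 90.
Column 1: 80 + 100 + ? = 285, so (2,1) = 105.
The remaining cell in column 3 is (2,3) = 285 − 200 = 85.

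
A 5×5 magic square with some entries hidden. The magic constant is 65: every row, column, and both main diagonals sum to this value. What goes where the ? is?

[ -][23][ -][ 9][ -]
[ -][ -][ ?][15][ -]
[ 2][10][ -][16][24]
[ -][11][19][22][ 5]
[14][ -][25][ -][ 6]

7

The remaining cell in row 3 is (3,3) = 65 − 52 = 13.
The remaining cell in row 4 is (4,1) = 65 − 57 = 8.
From column 4, 65 − (9 + 15 + 16 + 22) gives (5,4) = 3.
Anti-diagonal: 15 + 13 + 11 + 14 + ? = 65, so (1,5) = 12.
Using row 5: 14 + 25 + 3 + 6 + ? → (5,2) = 65 − 48 = 17.
Using column 2: 23 + 10 + 11 + 17 + ? → (2,2) = 65 − 61 = 4.
Column 5 needs 65; the known cells sum to 47, so (2,5) = 18.
Main diagonal needs 65; the known cells sum to 45, so (1,1) = 20.
The remaining cell in row 1 is (1,3) = 65 − 64 = 1.
Using column 1: 20 + 2 + 8 + 14 + ? → (2,1) = 65 − 44 = 21.
The remaining cell in column 3 is (2,3) = 65 − 58 = 7.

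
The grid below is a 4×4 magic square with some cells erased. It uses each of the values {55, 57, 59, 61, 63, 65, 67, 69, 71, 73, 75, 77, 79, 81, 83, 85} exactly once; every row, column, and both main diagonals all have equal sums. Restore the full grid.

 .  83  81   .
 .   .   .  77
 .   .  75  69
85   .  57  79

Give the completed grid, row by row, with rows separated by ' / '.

The 16 entries sum to 1120, so each line sums to 1120/4 = 280.
Row 4 must total 280; the given cells sum to 221, so (4,2) = 59.
Column 3: 81 + 75 + 57 + ? = 280, so (2,3) = 67.
Column 4: 77 + 69 + 79 + ? = 280, so (1,4) = 55.
Anti-diagonal needs 280; the known cells sum to 207, so (3,2) = 73.
Row 1 must total 280; the given cells sum to 219, so (1,1) = 61.
Row 3: 73 + 75 + 69 + ? = 280, so (3,1) = 63.
From column 1, 280 − (61 + 63 + 85) gives (2,1) = 71.
The remaining cell in column 2 is (2,2) = 280 − 215 = 65.

61 83 81 55 / 71 65 67 77 / 63 73 75 69 / 85 59 57 79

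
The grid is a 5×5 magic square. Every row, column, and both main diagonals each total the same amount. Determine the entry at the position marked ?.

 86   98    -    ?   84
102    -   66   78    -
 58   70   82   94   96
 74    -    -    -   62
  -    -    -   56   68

Row 3 is complete and sums to 400; that is the magic constant.
Column 1 needs 400; the known cells sum to 320, so (5,1) = 80.
Using column 5: 84 + 96 + 62 + 68 + ? → (2,5) = 400 − 310 = 90.
Anti-diagonal must total 400; the given cells sum to 324, so (4,2) = 76.
Row 2: 102 + 66 + 78 + 90 + ? = 400, so (2,2) = 64.
From column 2, 400 − (98 + 64 + 70 + 76) gives (5,2) = 92.
Using main diagonal: 86 + 64 + 82 + 68 + ? → (4,4) = 400 − 300 = 100.
Row 4 must total 400; the given cells sum to 312, so (4,3) = 88.
Row 5 needs 400; the known cells sum to 296, so (5,3) = 104.
Column 3 needs 400; the known cells sum to 340, so (1,3) = 60.
Column 4 needs 400; the known cells sum to 328, so (1,4) = 72.

72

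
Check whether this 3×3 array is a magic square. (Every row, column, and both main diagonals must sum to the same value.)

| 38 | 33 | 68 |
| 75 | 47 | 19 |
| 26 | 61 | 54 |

Row 1: 38 + 33 + 68 = 139.
Row 2: 75 + 47 + 19 = 141.
Row 3: 26 + 61 + 54 = 141.
Column 1: 38 + 75 + 26 = 139.
Column 2: 33 + 47 + 61 = 141.
Column 3: 68 + 19 + 54 = 141.
Main diagonal: 38 + 47 + 54 = 139.
Anti-diagonal: 68 + 47 + 26 = 141.

No — row 3 sums to 141 but main diagonal sums to 139.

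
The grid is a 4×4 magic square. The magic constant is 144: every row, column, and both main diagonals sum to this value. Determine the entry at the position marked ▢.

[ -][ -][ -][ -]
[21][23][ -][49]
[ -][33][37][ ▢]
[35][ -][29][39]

31

From row 2, 144 − (21 + 23 + 49) gives (2,3) = 51.
The remaining cell in row 4 is (4,2) = 144 − 103 = 41.
Using column 2: 23 + 33 + 41 + ? → (1,2) = 144 − 97 = 47.
Column 3 needs 144; the known cells sum to 117, so (1,3) = 27.
Main diagonal needs 144; the known cells sum to 99, so (1,1) = 45.
From anti-diagonal, 144 − (51 + 33 + 35) gives (1,4) = 25.
Column 1 needs 144; the known cells sum to 101, so (3,1) = 43.
Column 4 must total 144; the given cells sum to 113, so (3,4) = 31.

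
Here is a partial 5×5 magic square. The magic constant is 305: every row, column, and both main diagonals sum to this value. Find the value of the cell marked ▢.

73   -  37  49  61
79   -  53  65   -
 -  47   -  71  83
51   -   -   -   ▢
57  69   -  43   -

39

Row 1 must total 305; the given cells sum to 220, so (1,2) = 85.
From column 1, 305 − (73 + 79 + 51 + 57) gives (3,1) = 45.
Column 4 needs 305; the known cells sum to 228, so (4,4) = 77.
Row 3 needs 305; the known cells sum to 246, so (3,3) = 59.
Anti-diagonal needs 305; the known cells sum to 242, so (4,2) = 63.
Using column 2: 85 + 47 + 63 + 69 + ? → (2,2) = 305 − 264 = 41.
Main diagonal: 73 + 41 + 59 + 77 + ? = 305, so (5,5) = 55.
The remaining cell in row 2 is (2,5) = 305 − 238 = 67.
Using row 5: 57 + 69 + 43 + 55 + ? → (5,3) = 305 − 224 = 81.
From column 3, 305 − (37 + 53 + 59 + 81) gives (4,3) = 75.
From column 5, 305 − (61 + 67 + 83 + 55) gives (4,5) = 39.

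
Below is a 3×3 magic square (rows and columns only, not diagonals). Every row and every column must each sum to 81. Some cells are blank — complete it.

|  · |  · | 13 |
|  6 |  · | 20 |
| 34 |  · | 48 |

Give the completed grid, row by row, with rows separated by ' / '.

Row 2 needs 81; the known cells sum to 26, so (2,2) = 55.
Row 3 needs 81; the known cells sum to 82, so (3,2) = -1.
The remaining cell in column 1 is (1,1) = 81 − 40 = 41.
Column 2 needs 81; the known cells sum to 54, so (1,2) = 27.

41 27 13 / 6 55 20 / 34 -1 48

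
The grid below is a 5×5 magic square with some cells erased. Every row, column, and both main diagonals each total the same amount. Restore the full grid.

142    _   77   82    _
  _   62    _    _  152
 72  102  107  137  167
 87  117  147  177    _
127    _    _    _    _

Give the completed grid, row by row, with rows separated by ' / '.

142 172 77 82 112 / 157 62 92 122 152 / 72 102 107 137 167 / 87 117 147 177 57 / 127 132 162 67 97

Row 3 is already complete: 72 + 102 + 107 + 137 + 167 = 585, so that is the magic constant.
Row 4: 87 + 117 + 147 + 177 + ? = 585, so (4,5) = 57.
Column 1 must total 585; the given cells sum to 428, so (2,1) = 157.
Main diagonal must total 585; the given cells sum to 488, so (5,5) = 97.
Column 5 needs 585; the known cells sum to 473, so (1,5) = 112.
Anti-diagonal: 112 + 107 + 117 + 127 + ? = 585, so (2,4) = 122.
Using row 1: 142 + 77 + 82 + 112 + ? → (1,2) = 585 − 413 = 172.
Row 2 must total 585; the given cells sum to 493, so (2,3) = 92.
Column 2 needs 585; the known cells sum to 453, so (5,2) = 132.
From column 3, 585 − (77 + 92 + 107 + 147) gives (5,3) = 162.
From column 4, 585 − (82 + 122 + 137 + 177) gives (5,4) = 67.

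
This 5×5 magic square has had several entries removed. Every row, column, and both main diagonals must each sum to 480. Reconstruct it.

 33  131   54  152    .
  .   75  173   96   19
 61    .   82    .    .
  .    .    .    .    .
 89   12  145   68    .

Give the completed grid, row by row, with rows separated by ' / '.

33 131 54 152 110 / 117 75 173 96 19 / 61 159 82 40 138 / 180 103 26 124 47 / 89 12 145 68 166

The remaining cell in row 1 is (1,5) = 480 − 370 = 110.
From row 2, 480 − (75 + 173 + 96 + 19) gives (2,1) = 117.
From row 5, 480 − (89 + 12 + 145 + 68) gives (5,5) = 166.
From column 1, 480 − (33 + 117 + 61 + 89) gives (4,1) = 180.
The remaining cell in column 3 is (4,3) = 480 − 454 = 26.
Main diagonal needs 480; the known cells sum to 356, so (4,4) = 124.
Using anti-diagonal: 110 + 96 + 82 + 89 + ? → (4,2) = 480 − 377 = 103.
From row 4, 480 − (180 + 103 + 26 + 124) gives (4,5) = 47.
Using column 2: 131 + 75 + 103 + 12 + ? → (3,2) = 480 − 321 = 159.
Column 4 needs 480; the known cells sum to 440, so (3,4) = 40.
Column 5 needs 480; the known cells sum to 342, so (3,5) = 138.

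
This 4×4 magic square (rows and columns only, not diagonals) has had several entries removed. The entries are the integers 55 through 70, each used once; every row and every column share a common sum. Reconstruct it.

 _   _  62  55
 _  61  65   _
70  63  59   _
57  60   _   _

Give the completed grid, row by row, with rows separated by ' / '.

67 66 62 55 / 56 61 65 68 / 70 63 59 58 / 57 60 64 69

The entries are 55 through 70, which sum to 1000, so each line sums to 1000/4 = 250.
Using row 3: 70 + 63 + 59 + ? → (3,4) = 250 − 192 = 58.
From column 2, 250 − (61 + 63 + 60) gives (1,2) = 66.
Using column 3: 62 + 65 + 59 + ? → (4,3) = 250 − 186 = 64.
The remaining cell in row 1 is (1,1) = 250 − 183 = 67.
From row 4, 250 − (57 + 60 + 64) gives (4,4) = 69.
Column 1 must total 250; the given cells sum to 194, so (2,1) = 56.
Column 4 must total 250; the given cells sum to 182, so (2,4) = 68.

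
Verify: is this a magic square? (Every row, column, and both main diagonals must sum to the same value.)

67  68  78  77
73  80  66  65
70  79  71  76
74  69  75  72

No — row 4 sums to 290 but column 1 sums to 284.

Row 1: 67 + 68 + 78 + 77 = 290.
Row 2: 73 + 80 + 66 + 65 = 284.
Row 3: 70 + 79 + 71 + 76 = 296.
Row 4: 74 + 69 + 75 + 72 = 290.
Column 1: 67 + 73 + 70 + 74 = 284.
Column 2: 68 + 80 + 79 + 69 = 296.
Column 3: 78 + 66 + 71 + 75 = 290.
Column 4: 77 + 65 + 76 + 72 = 290.
Main diagonal: 67 + 80 + 71 + 72 = 290.
Anti-diagonal: 77 + 66 + 79 + 74 = 296.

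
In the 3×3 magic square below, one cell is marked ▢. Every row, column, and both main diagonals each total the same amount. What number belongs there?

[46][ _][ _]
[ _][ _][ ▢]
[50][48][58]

Row 3 is complete and sums to 156; that is the magic constant.
From column 1, 156 − (46 + 50) gives (2,1) = 60.
Using main diagonal: 46 + 58 + ? → (2,2) = 156 − 104 = 52.
Anti-diagonal: 52 + 50 + ? = 156, so (1,3) = 54.
From row 1, 156 − (46 + 54) gives (1,2) = 56.
Row 2 must total 156; the given cells sum to 112, so (2,3) = 44.

44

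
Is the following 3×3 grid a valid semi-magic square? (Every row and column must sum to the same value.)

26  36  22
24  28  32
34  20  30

Row 1: 26 + 36 + 22 = 84.
Row 2: 24 + 28 + 32 = 84.
Row 3: 34 + 20 + 30 = 84.
Column 1: 26 + 24 + 34 = 84.
Column 2: 36 + 28 + 20 = 84.
Column 3: 22 + 32 + 30 = 84.
All lines sum to 84.

Yes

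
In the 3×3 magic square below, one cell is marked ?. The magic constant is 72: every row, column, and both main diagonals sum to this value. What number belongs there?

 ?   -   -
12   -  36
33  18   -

Using row 2: 12 + 36 + ? → (2,2) = 72 − 48 = 24.
The remaining cell in row 3 is (3,3) = 72 − 51 = 21.
Column 1 needs 72; the known cells sum to 45, so (1,1) = 27.

27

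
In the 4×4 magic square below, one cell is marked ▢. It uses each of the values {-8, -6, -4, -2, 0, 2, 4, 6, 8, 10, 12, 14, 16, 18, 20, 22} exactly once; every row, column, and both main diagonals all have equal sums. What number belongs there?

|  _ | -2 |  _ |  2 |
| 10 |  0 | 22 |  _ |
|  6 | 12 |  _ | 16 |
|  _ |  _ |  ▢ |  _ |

4

The 16 entries sum to 112, so each line sums to 112/4 = 28.
From row 2, 28 − (10 + 0 + 22) gives (2,4) = -4.
Row 3 must total 28; the given cells sum to 34, so (3,3) = -6.
The remaining cell in column 2 is (4,2) = 28 − 10 = 18.
Column 4: 2 + (-4) + 16 + ? = 28, so (4,4) = 14.
Main diagonal needs 28; the known cells sum to 8, so (1,1) = 20.
The remaining cell in anti-diagonal is (4,1) = 28 − 36 = -8.
Row 1: 20 + (-2) + 2 + ? = 28, so (1,3) = 8.
From row 4, 28 − (-8 + 18 + 14) gives (4,3) = 4.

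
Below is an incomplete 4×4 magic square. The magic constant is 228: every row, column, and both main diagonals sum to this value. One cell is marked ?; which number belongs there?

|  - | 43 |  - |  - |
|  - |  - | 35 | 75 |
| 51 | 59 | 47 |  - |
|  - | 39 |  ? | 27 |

The remaining cell in row 3 is (3,4) = 228 − 157 = 71.
From column 2, 228 − (43 + 59 + 39) gives (2,2) = 87.
The remaining cell in column 4 is (1,4) = 228 − 173 = 55.
From main diagonal, 228 − (87 + 47 + 27) gives (1,1) = 67.
Using anti-diagonal: 55 + 35 + 59 + ? → (4,1) = 228 − 149 = 79.
From row 1, 228 − (67 + 43 + 55) gives (1,3) = 63.
Row 2 needs 228; the known cells sum to 197, so (2,1) = 31.
Row 4 must total 228; the given cells sum to 145, so (4,3) = 83.

83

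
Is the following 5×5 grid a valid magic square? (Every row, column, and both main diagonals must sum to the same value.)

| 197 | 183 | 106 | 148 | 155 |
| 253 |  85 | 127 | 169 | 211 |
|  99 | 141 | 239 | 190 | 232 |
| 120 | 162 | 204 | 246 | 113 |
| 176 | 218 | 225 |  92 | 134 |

Row 1: 197 + 183 + 106 + 148 + 155 = 789.
Row 2: 253 + 85 + 127 + 169 + 211 = 845.
Row 3: 99 + 141 + 239 + 190 + 232 = 901.
Row 4: 120 + 162 + 204 + 246 + 113 = 845.
Row 5: 176 + 218 + 225 + 92 + 134 = 845.
Column 1: 197 + 253 + 99 + 120 + 176 = 845.
Column 2: 183 + 85 + 141 + 162 + 218 = 789.
Column 3: 106 + 127 + 239 + 204 + 225 = 901.
Column 4: 148 + 169 + 190 + 246 + 92 = 845.
Column 5: 155 + 211 + 232 + 113 + 134 = 845.
Main diagonal: 197 + 85 + 239 + 246 + 134 = 901.
Anti-diagonal: 155 + 169 + 239 + 162 + 176 = 901.

No — row 1 sums to 789 but main diagonal sums to 901.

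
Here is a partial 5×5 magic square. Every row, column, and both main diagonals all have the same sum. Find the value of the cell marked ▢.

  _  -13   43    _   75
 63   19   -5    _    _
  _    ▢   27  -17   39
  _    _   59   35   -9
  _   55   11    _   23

71

Column 3 is complete and sums to 135; that is the magic constant.
Column 5: 75 + 39 + (-9) + 23 + ? = 135, so (2,5) = 7.
Main diagonal needs 135; the known cells sum to 104, so (1,1) = 31.
The remaining cell in row 1 is (1,4) = 135 − 136 = -1.
Using row 2: 63 + 19 + (-5) + 7 + ? → (2,4) = 135 − 84 = 51.
Column 4: -1 + 51 + (-17) + 35 + ? = 135, so (5,4) = 67.
Using row 5: 55 + 11 + 67 + 23 + ? → (5,1) = 135 − 156 = -21.
From anti-diagonal, 135 − (75 + 51 + 27 + (-21)) gives (4,2) = 3.
From row 4, 135 − (3 + 59 + 35 + (-9)) gives (4,1) = 47.
From column 1, 135 − (31 + 63 + 47 + (-21)) gives (3,1) = 15.
The remaining cell in column 2 is (3,2) = 135 − 64 = 71.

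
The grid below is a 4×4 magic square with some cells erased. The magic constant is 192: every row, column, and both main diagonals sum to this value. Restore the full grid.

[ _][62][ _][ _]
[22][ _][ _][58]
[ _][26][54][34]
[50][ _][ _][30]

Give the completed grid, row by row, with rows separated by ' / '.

42 62 18 70 / 22 66 46 58 / 78 26 54 34 / 50 38 74 30

From row 3, 192 − (26 + 54 + 34) gives (3,1) = 78.
Column 1: 22 + 78 + 50 + ? = 192, so (1,1) = 42.
The remaining cell in column 4 is (1,4) = 192 − 122 = 70.
The remaining cell in main diagonal is (2,2) = 192 − 126 = 66.
The remaining cell in anti-diagonal is (2,3) = 192 − 146 = 46.
Using row 1: 42 + 62 + 70 + ? → (1,3) = 192 − 174 = 18.
Using column 2: 62 + 66 + 26 + ? → (4,2) = 192 − 154 = 38.
Column 3 must total 192; the given cells sum to 118, so (4,3) = 74.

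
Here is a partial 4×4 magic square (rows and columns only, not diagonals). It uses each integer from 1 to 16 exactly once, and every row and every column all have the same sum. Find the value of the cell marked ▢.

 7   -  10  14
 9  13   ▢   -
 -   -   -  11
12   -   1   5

The entries are 1 through 16, which sum to 136, so each line sums to 136/4 = 34.
Row 1 must total 34; the given cells sum to 31, so (1,2) = 3.
The remaining cell in row 4 is (4,2) = 34 − 18 = 16.
The remaining cell in column 1 is (3,1) = 34 − 28 = 6.
Column 2 must total 34; the given cells sum to 32, so (3,2) = 2.
Column 4: 14 + 11 + 5 + ? = 34, so (2,4) = 4.
Row 2: 9 + 13 + 4 + ? = 34, so (2,3) = 8.

8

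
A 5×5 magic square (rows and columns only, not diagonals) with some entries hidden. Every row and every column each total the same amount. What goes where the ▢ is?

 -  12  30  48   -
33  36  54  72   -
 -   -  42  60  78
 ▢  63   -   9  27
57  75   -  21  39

45

Column 4 is complete and sums to 210; that is the magic constant.
The remaining cell in row 2 is (2,5) = 210 − 195 = 15.
Row 5: 57 + 75 + 21 + 39 + ? = 210, so (5,3) = 18.
Column 2 must total 210; the given cells sum to 186, so (3,2) = 24.
The remaining cell in column 3 is (4,3) = 210 − 144 = 66.
Column 5: 15 + 78 + 27 + 39 + ? = 210, so (1,5) = 51.
From row 1, 210 − (12 + 30 + 48 + 51) gives (1,1) = 69.
Row 3 needs 210; the known cells sum to 204, so (3,1) = 6.
Using row 4: 63 + 66 + 9 + 27 + ? → (4,1) = 210 − 165 = 45.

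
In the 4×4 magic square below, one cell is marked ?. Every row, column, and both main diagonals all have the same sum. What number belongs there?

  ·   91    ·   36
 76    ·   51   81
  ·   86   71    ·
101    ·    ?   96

Anti-diagonal is complete and sums to 274; that is the magic constant.
Row 2: 76 + 51 + 81 + ? = 274, so (2,2) = 66.
The remaining cell in column 2 is (4,2) = 274 − 243 = 31.
Column 4: 36 + 81 + 96 + ? = 274, so (3,4) = 61.
Main diagonal must total 274; the given cells sum to 233, so (1,1) = 41.
Using row 1: 41 + 91 + 36 + ? → (1,3) = 274 − 168 = 106.
The remaining cell in row 3 is (3,1) = 274 − 218 = 56.
Row 4: 101 + 31 + 96 + ? = 274, so (4,3) = 46.

46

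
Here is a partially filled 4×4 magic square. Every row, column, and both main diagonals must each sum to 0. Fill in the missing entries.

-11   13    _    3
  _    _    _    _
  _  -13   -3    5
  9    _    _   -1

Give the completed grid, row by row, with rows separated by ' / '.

-11 13 -5 3 / -9 15 1 -7 / 11 -13 -3 5 / 9 -15 7 -1

Row 1 must total 0; the given cells sum to 5, so (1,3) = -5.
The remaining cell in row 3 is (3,1) = 0 − (-11) = 11.
Column 1 must total 0; the given cells sum to 9, so (2,1) = -9.
Column 4 must total 0; the given cells sum to 7, so (2,4) = -7.
From main diagonal, 0 − (-11 + (-3) + (-1)) gives (2,2) = 15.
The remaining cell in anti-diagonal is (2,3) = 0 − (-1) = 1.
From column 2, 0 − (13 + 15 + (-13)) gives (4,2) = -15.
Column 3 must total 0; the given cells sum to -7, so (4,3) = 7.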